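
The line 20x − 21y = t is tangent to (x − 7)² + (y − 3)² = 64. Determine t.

Tangency holds when the distance from the centre (7, 3) to the line equals the radius 8:
|20·7 − 21·3 − t| / √841 = 8
|t − (77)| = 8·29, so t = 309 or t = −155.

t = −155 or t = 309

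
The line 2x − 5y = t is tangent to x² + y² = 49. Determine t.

t = ±7√29

The line touches the circle iff its distance from (0, 0) is 7:
|2·0 − 5·0 − t| / √29 = 7
|t| = 7√29.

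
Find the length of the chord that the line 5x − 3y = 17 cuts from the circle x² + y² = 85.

From the line, y = (−17 + 5x)/3. Substituting:
34x² − 170x − 476 = 0  ⟹  x² − 5x − 14 = 0
x = 7 or x = −2, giving (7, 6) and (−2, −9).
Chord length = distance between (7, 6) and (−2, −9) = √306 = 3√34.

3√34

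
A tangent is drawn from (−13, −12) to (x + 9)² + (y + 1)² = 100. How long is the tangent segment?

√37

Centre (−9, −1), r² = 100. |PO|² = (−4)² + (−11)² = 137.
By the tangent–radius right angle, tangent length = √(|PO|² − r²) = √37.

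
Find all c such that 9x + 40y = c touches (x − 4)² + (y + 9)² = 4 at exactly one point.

c = −406 or c = −242

The line touches the circle iff its distance from (4, −9) is 2:
|9·4 + 40·(−9) − c| / √1681 = 2
|c − (−324)| = 2·41, so c = −242 or c = −406.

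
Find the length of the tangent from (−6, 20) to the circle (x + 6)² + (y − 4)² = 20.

2√59

The centre is (−6, 4) and r = 2√5. The square of the distance from P to the centre is 0 + 256 = 256.
By the tangent–radius right angle, tangent length = √(|PO|² − r²) = √236 = 2√59.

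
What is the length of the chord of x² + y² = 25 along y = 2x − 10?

2√5

Centre (0, 0), r² = 25. Perpendicular distance d from centre to line = |−10| / √5 = 10/√5.
Half the chord is √(r² − d²) = √(5), so the full chord is 2√5.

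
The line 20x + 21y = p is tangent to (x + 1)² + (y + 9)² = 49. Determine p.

The line touches the circle iff its distance from (−1, −9) is 7:
|20·(−1) + 21·(−9) − p| / √841 = 7
|p − (−209)| = 7·29, so p = −6 or p = −412.

p = −412 or p = −6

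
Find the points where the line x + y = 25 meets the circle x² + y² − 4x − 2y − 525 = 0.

From the line, y = −x + 25. Substituting:
2x² − 52x + 50 = 0  ⟹  x² − 26x + 25 = 0
x = 25 or x = 1, giving (25, 0) and (1, 24).

(1, 24) and (25, 0)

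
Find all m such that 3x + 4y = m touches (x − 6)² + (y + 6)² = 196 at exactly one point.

For a tangent, require d(centre, line) = r = 14.
|3·6 + 4·(−6) − m| / √25 = 14
|m − (−6)| = 14·5, so m = 64 or m = −76.

m = −76 or m = 64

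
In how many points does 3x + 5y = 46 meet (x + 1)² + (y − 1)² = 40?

Substituting the line into the circle gives 34x² − 196x + 706 = 0.
Δ = 38416 − 96016 = −57600.
No real roots: the line does not meet the circle.

0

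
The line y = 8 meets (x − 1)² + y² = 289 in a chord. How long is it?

Centre (1, 0), r² = 289. Perpendicular distance d from centre to line = |−8| / √1 = 8.
Chord = 2√(r² − d²) = 2·√(225) = 30.

30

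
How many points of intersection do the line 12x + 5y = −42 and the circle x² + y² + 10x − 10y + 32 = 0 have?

Substituting the line into the circle gives 169x² + 1858x + 4664 = 0.
Discriminant = (1858)² − 4·169·(4664) = 299300 > 0.
Two real roots: the line is a secant.

2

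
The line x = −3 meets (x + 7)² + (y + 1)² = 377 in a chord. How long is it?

The line gives x = −3. Substituting into the circle:
y² + 2y − 360 = 0
y = 18 or y = −20, giving (−3, 18) and (−3, −20).
|(−3, 18) − (−3, −20)| = √((0)² + (38)²) = 38.

38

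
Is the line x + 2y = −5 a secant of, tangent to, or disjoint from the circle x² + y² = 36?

Substituting the line into the circle gives 5x² + 10x − 119 = 0.
Discriminant = (10)² − 4·5·(−119) = 2480 > 0.
Two real roots: the line is a secant.

secant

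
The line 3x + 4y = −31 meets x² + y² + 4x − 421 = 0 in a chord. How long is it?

Centre (−2, 0), r² = 425. Perpendicular distance d from centre to line = |25| / √25 = 25/√25.
Half the chord is √(r² − d²) = √(400), so the full chord is 40.

40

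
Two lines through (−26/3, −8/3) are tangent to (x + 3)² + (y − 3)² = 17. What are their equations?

Let a tangent through (−26/3, −8/3) have slope m. Its distance from (−3, 3) must equal √17:
[m·(17/3) − (17/3)]² = 17(m² + 1)
4m² − 17m + 4 = 0, so m = 1/4 or m = 4.
With m = 1/4: x − 4y = 2. With m = 4: 4x − y = −32.

x − 4y = 2 and 4x − y = −32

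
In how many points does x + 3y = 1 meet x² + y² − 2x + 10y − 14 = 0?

2

Substituting the line into the circle gives 10x² − 50x − 95 = 0.
Δ = 2500 − (−3800) = 6300.
Two real roots: the line is a secant.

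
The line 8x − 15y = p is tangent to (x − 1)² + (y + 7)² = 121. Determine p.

p = −74 or p = 300

For a tangent, require d(centre, line) = r = 11.
|8·1 − 15·(−7) − p| / √289 = 11
|p − (113)| = 11·17, so p = 300 or p = −74.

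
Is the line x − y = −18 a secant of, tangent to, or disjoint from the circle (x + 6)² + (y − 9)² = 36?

secant

Centre (−6, 9), r² = 36. Distance² from centre to line = (3)²/2 = 9/2.
Since d² < r², the line cuts the circle twice.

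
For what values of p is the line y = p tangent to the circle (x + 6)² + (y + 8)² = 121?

For a tangent, require d(centre, line) = r = 11.
|0·(−6) + 1·(−8) − p| / √1 = 11
|p − (−8)| = 11, so p = 3 or p = −19.

p = −19 or p = 3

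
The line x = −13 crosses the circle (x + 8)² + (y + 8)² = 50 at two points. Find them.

The line gives x = −13. Substituting into the circle:
y² + 16y + 39 = 0
y = −3 or y = −13, giving (−13, −3) and (−13, −13).

(−13, −13) and (−13, −3)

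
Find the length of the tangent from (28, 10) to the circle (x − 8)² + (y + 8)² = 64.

The centre is (8, −8) and r = 8. The square of the distance from P to the centre is 400 + 324 = 724.
By the tangent–radius right angle, tangent length = √(|PO|² − r²) = √660 = 2√165.

2√165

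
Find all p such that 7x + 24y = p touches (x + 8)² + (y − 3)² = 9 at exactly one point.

For a tangent, require d(centre, line) = r = 3.
|7·(−8) + 24·3 − p| / √625 = 3
|p − (16)| = 3·25, so p = 91 or p = −59.

p = −59 or p = 91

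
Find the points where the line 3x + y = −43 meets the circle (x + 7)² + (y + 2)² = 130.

Express y = −3x − 43 and substitute into the circle:
10x² + 260x + 1600 = 0  ⟹  x² + 26x + 160 = 0
x = −10 or x = −16, giving (−10, −13) and (−16, 5).

(−16, 5) and (−10, −13)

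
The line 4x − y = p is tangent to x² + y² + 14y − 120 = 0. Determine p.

p = 7 ± 13√17

The line touches the circle iff its distance from (0, −7) is 13:
|4·0 − 1·(−7) − p| / √17 = 13
|p − (7)| = 13√17.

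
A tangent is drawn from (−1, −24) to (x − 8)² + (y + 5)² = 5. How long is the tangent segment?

With centre O = (8, −5), |OP|² = 442 and r² = 5.
By the tangent–radius right angle, tangent length = √(|PO|² − r²) = √437.

√437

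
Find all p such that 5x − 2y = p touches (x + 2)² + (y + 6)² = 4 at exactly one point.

p = 2 ± 2√29

Tangency holds when the distance from the centre (−2, −6) to the line equals the radius 2:
|5·(−2) − 2·(−6) − p| / √29 = 2
|p − (2)| = 2√29.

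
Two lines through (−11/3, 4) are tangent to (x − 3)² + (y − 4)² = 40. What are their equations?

3x − y = −15 and 3x + y = −7

Write the tangent as mx − y + (4 − m·(−11/3)) = 0 and set its distance from the centre to 2√10:
[m·(20/3) − (0)]² = 40(m² + 1)
m² − 9 = 0, so m = 3 or m = −3.
With m = 3: 3x − y = −15. With m = −3: 3x + y = −7.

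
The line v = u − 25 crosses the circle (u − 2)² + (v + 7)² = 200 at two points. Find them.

Substitute v = u − 25:
2u² − 40u + 128 = 0  ⟹  u² − 20u + 64 = 0
u = 16 or u = 4, giving (16, −9) and (4, −21).

(4, −21) and (16, −9)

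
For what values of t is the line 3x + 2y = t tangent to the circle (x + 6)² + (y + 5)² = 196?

Tangency holds when the distance from the centre (−6, −5) to the line equals the radius 14:
|3·(−6) + 2·(−5) − t| / √13 = 14
|t − (−28)| = 14√13.

t = −28 ± 14√13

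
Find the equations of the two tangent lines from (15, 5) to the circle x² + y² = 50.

x + 7y = 50 and x − y = 10

Let a tangent through (15, 5) have slope m. Its distance from (0, 0) must equal 5√2:
(−15m − (−5))² = 50(m² + 1)
7m² − 6m − 1 = 0, so m = −1/7 or m = 1.
With m = −1/7: x + 7y = 50. With m = 1: x − y = 10.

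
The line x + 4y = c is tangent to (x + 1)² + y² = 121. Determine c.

c = −1 ± 11√17

For a tangent, require d(centre, line) = r = 11.
|1·(−1) + 4·0 − c| / √17 = 11
|c − (−1)| = 11√17.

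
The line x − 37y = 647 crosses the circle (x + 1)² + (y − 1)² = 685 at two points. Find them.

(−19, −18) and (18, −17)

From the line, y = (−647 + x)/37. Substituting:
1370x² + 1370x − 468540 = 0  ⟹  x² + x − 342 = 0
x = 18 or x = −19, giving (18, −17) and (−19, −18).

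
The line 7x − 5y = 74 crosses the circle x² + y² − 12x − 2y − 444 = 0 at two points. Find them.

From the line, y = (−74 + 7x)/5. Substituting:
74x² − 1406x − 4884 = 0  ⟹  x² − 19x − 66 = 0
x = 22 or x = −3, giving (22, 16) and (−3, −19).

(−3, −19) and (22, 16)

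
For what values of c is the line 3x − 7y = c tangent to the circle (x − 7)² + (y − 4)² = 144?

c = −7 ± 12√58

For a tangent, require d(centre, line) = r = 12.
|3·7 − 7·4 − c| / √58 = 12
|c − (−7)| = 12√58.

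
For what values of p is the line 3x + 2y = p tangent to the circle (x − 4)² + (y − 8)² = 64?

p = 28 ± 8√13

Tangency holds when the distance from the centre (4, 8) to the line equals the radius 8:
|3·4 + 2·8 − p| / √13 = 8
|p − (28)| = 8√13.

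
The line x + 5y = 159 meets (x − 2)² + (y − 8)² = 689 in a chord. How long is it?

The distance from (2, 8) to the line is 117/√26, and r² = 689.
Half the chord is √(r² − d²) = √(325/2), so the full chord is 5√26.

5√26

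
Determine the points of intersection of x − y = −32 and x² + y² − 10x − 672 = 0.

From the line, y = x + 32. Substituting:
2x² + 54x + 352 = 0  ⟹  x² + 27x + 176 = 0
x = −11 or x = −16, giving (−11, 21) and (−16, 16).

(−16, 16) and (−11, 21)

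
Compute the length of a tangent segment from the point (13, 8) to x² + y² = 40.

Centre (0, 0), r² = 40. |PO|² = (13)² + (8)² = 233.
The tangent meets the radius at right angles, so tangent² = |PO|² − r² = 233 − 40 = 193.

√193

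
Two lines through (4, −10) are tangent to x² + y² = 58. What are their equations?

A line y − (−10) = m(x − (4)) is tangent when its distance from (0, 0) is √58:
[m·(−4) − (10)]² = 58(m² + 1)
21m² − 40m − 21 = 0, so m = −3/7 or m = 7/3.
Through (4, −10) these give 3x + 7y = −58 and 7x − 3y = 58.

3x + 7y = −58 and 7x − 3y = 58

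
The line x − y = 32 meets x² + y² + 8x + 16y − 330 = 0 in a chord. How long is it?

6√2

From the line, y = x − 32. Substituting:
2x² − 40x + 182 = 0  ⟹  x² − 20x + 91 = 0
x = 13 or x = 7, giving (13, −19) and (7, −25).
Chord length = distance between (13, −19) and (7, −25) = √72 = 6√2.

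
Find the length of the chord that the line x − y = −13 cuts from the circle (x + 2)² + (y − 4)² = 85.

11√2

Express y = x + 13 and substitute into the circle:
2x² + 22x = 0  ⟹  x² + 11x = 0
x = 0 or x = −11, giving (0, 13) and (−11, 2).
Chord length = distance between (0, 13) and (−11, 2) = √242 = 11√2.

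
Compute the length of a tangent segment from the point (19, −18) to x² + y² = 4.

√681

Centre (0, 0), r² = 4. |PO|² = (19)² + (−18)² = 685.
Power of the point: PT² = |PO|² − r² = 681, so PT = √681.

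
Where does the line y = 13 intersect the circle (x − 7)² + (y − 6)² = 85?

Express y = 13 and substitute into the circle:
x² − 14x + 13 = 0
x = 13 or x = 1, giving (13, 13) and (1, 13).

(1, 13) and (13, 13)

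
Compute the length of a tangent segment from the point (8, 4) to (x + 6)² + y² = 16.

Centre (−6, 0), r² = 16. |PO|² = (14)² + (4)² = 212.
The tangent meets the radius at right angles, so tangent² = |PO|² − r² = 212 − 16 = 196.

14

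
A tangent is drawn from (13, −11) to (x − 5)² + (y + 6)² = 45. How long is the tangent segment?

2√11

Centre (5, −6), r² = 45. |PO|² = (8)² + (−5)² = 89.
The tangent meets the radius at right angles, so tangent² = |PO|² − r² = 89 − 45 = 44.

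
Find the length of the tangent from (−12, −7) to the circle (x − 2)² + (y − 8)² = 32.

The centre is (2, 8) and r = 4√2. The square of the distance from P to the centre is 196 + 225 = 421.
Power of the point: PT² = |PO|² − r² = 389, so PT = √389.

√389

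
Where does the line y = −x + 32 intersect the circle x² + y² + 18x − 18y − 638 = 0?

(−5, 37) and (19, 13)

Express y = −x + 32 and substitute into the circle:
2x² − 28x − 190 = 0  ⟹  x² − 14x − 95 = 0
x = 19 or x = −5, giving (19, 13) and (−5, 37).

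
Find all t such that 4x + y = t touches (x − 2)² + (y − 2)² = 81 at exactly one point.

t = 10 ± 9√17

The line touches the circle iff its distance from (2, 2) is 9:
|4·2 + 1·2 − t| / √17 = 9
|t − (10)| = 9√17.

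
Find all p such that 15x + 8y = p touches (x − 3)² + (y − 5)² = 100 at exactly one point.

Tangency holds when the distance from the centre (3, 5) to the line equals the radius 10:
|15·3 + 8·5 − p| / √289 = 10
|p − (85)| = 10·17, so p = 255 or p = −85.

p = −85 or p = 255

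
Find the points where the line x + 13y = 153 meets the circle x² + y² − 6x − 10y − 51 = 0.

From the line, y = (153 − x)/13. Substituting:
170x² − 1190x − 5100 = 0  ⟹  x² − 7x − 30 = 0
x = 10 or x = −3, giving (10, 11) and (−3, 12).

(−3, 12) and (10, 11)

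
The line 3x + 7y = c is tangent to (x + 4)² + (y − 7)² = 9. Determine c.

For a tangent, require d(centre, line) = r = 3.
|3·(−4) + 7·7 − c| / √58 = 3
|c − (37)| = 3√58.

c = 37 ± 3√58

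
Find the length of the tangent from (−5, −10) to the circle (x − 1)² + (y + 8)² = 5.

√35

Centre (1, −8), r² = 5. |PO|² = (−6)² + (−2)² = 40.
By the tangent–radius right angle, tangent length = √(|PO|² − r²) = √35.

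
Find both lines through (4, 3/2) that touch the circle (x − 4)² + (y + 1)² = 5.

Let a tangent through (4, 3/2) have slope m. Its distance from (4, −1) must equal √5:
(0m − (−5/2))² = 5(m² + 1)
4m² − 1 = 0, so m = −1/2 or m = 1/2.
With m = −1/2: x + 2y = 7. With m = 1/2: x − 2y = 1.

x + 2y = 7 and x − 2y = 1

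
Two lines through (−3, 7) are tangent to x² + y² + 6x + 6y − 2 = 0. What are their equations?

Write the tangent as mx − y + (7 − m·(−3)) = 0 and set its distance from the centre to 2√5:
(0m − (−10))² = 20(m² + 1)
m² − 4 = 0, so m = 2 or m = −2.
Through (−3, 7) these give 2x − y = −13 and 2x + y = 1.

2x − y = −13 and 2x + y = 1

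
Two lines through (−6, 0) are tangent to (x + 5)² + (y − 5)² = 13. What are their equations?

Let a tangent through (−6, 0) have slope m. Its distance from (−5, 5) must equal √13:
[m·(1) − (5)]² = 13(m² + 1)
6m² + 5m − 6 = 0, so m = 2/3 or m = −3/2.
Through (−6, 0) these give 2x − 3y = −12 and 3x + 2y = −18.

2x − 3y = −12 and 3x + 2y = −18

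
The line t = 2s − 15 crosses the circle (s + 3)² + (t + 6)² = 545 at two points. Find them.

Substitute t = 2s − 15:
5s² − 30s − 455 = 0  ⟹  s² − 6s − 91 = 0
s = 13 or s = −7, giving (13, 11) and (−7, −29).

(−7, −29) and (13, 11)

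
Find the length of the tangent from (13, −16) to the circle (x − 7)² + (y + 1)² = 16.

Centre (7, −1), r² = 16. |PO|² = (6)² + (−15)² = 261.
Power of the point: PT² = |PO|² − r² = 245, so PT = 7√5.

7√5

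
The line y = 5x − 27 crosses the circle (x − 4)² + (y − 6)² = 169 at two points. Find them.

(4, −7) and (9, 18)

Express y = 5x − 27 and substitute into the circle:
26x² − 338x + 936 = 0  ⟹  x² − 13x + 36 = 0
x = 9 or x = 4, giving (9, 18) and (4, −7).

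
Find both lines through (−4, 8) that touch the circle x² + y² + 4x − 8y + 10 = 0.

A line y − (8) = m(x − (−4)) is tangent when its distance from (−2, 4) is √10:
(2m − (−4))² = 10(m² + 1)
3m² − 8m − 3 = 0, so m = 3 or m = −1/3.
With m = 3: 3x − y = −20. With m = −1/3: x + 3y = 20.

3x − y = −20 and x + 3y = 20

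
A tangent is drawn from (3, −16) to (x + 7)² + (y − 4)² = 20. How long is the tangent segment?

4√30

Centre (−7, 4), r² = 20. |PO|² = (10)² + (−20)² = 500.
Power of the point: PT² = |PO|² − r² = 480, so PT = 4√30.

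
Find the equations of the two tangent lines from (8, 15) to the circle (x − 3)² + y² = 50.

Write the tangent as mx − y + (15 − m·(8)) = 0 and set its distance from the centre to 5√2:
[m·(−5) − (−15)]² = 50(m² + 1)
m² + 6m − 7 = 0, so m = −7 or m = 1.
Through (8, 15) these give 7x + y = 71 and x − y = −7.

7x + y = 71 and x − y = −7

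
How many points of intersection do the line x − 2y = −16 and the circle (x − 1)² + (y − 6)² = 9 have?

2

d² = (1·1 − 2·6 − (−16))²/5 = 5; r² = 9.
Since d² < r², the line cuts the circle twice.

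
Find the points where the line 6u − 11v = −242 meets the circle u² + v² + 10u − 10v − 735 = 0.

Express v = (242 + 6u)/11 and substitute into the circle:
157u² + 3454u − 56991 = 0  ⟹  u² + 22u − 363 = 0
u = 11 or u = −33, giving (11, 28) and (−33, 4).

(−33, 4) and (11, 28)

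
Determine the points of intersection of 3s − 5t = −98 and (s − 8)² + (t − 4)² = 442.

(−11, 13) and (9, 25)

Substitute t = (98 + 3s)/5:
34s² + 68s − 3366 = 0  ⟹  s² + 2s − 99 = 0
s = 9 or s = −11, giving (9, 25) and (−11, 13).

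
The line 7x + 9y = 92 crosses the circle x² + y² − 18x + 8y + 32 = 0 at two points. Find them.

From the line, y = (92 − 7x)/9. Substituting:
130x² − 3250x + 17680 = 0  ⟹  x² − 25x + 136 = 0
x = 17 or x = 8, giving (17, −3) and (8, 4).

(8, 4) and (17, −3)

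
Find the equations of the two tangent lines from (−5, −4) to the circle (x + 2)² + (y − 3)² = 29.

Write the tangent as mx − y + (−4 − m·(−5)) = 0 and set its distance from the centre to √29:
(3m − (7))² = 29(m² + 1)
10m² + 21m − 10 = 0, so m = −5/2 or m = 2/5.
With m = −5/2: 5x + 2y = −33. With m = 2/5: 2x − 5y = 10.

5x + 2y = −33 and 2x − 5y = 10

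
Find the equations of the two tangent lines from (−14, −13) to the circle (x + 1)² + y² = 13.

Let a tangent through (−14, −13) have slope m. Its distance from (−1, 0) must equal √13:
(13m − (13))² = 13(m² + 1)
6m² − 13m + 6 = 0, so m = 3/2 or m = 2/3.
Through (−14, −13) these give 3x − 2y = −16 and 2x − 3y = 11.

3x − 2y = −16 and 2x − 3y = 11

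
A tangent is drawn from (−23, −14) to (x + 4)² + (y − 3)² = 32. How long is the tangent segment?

With centre O = (−4, 3), |OP|² = 650 and r² = 32.
By the tangent–radius right angle, tangent length = √(|PO|² − r²) = √618.

√618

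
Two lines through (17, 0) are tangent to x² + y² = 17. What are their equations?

x + 4y = 17 and x − 4y = 17

A line y − (0) = m(x − (17)) is tangent when its distance from (0, 0) is √17:
(−17m − (0))² = 17(m² + 1)
16m² − 1 = 0, so m = −1/4 or m = 1/4.
With m = −1/4: x + 4y = 17. With m = 1/4: x − 4y = 17.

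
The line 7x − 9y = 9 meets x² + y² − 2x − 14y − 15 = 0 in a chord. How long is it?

√130

The distance from (1, 7) to the line is 65/√130, and r² = 65.
Half the chord is √(r² − d²) = √(65/2), so the full chord is √130.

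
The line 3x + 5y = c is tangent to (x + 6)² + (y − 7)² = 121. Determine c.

c = 17 ± 11√34

The line touches the circle iff its distance from (−6, 7) is 11:
|3·(−6) + 5·7 − c| / √34 = 11
|c − (17)| = 11√34.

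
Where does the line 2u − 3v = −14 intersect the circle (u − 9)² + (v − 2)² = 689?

From the line, v = (14 + 2u)/3. Substituting:
13u² − 130u − 5408 = 0  ⟹  u² − 10u − 416 = 0
u = 26 or u = −16, giving (26, 22) and (−16, −6).

(−16, −6) and (26, 22)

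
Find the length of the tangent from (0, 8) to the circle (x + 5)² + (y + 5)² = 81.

√113

Centre (−5, −5), r² = 81. |PO|² = (5)² + (13)² = 194.
The tangent meets the radius at right angles, so tangent² = |PO|² − r² = 194 − 81 = 113.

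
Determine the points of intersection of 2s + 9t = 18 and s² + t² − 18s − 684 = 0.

(−18, 6) and (36, −6)

From the line, t = (18 − 2s)/9. Substituting:
85s² − 1530s − 55080 = 0  ⟹  s² − 18s − 648 = 0
s = 36 or s = −18, giving (36, −6) and (−18, 6).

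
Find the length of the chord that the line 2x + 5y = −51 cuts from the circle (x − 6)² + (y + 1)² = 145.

2√29

Express y = (−51 − 2x)/5 and substitute into the circle:
29x² − 116x − 609 = 0  ⟹  x² − 4x − 21 = 0
x = 7 or x = −3, giving (7, −13) and (−3, −9).
Chord length = distance between (7, −13) and (−3, −9) = √116 = 2√29.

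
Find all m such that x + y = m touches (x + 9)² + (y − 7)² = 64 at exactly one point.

m = −2 ± 8√2

The line touches the circle iff its distance from (−9, 7) is 8:
|1·(−9) + 1·7 − m| / √2 = 8
|m − (−2)| = 8√2.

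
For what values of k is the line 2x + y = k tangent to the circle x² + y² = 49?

The line touches the circle iff its distance from (0, 0) is 7:
|2·0 + 1·0 − k| / √5 = 7
|k| = 7√5.

k = ±7√5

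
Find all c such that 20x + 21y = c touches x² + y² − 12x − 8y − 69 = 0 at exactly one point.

c = −115 or c = 523

Tangency holds when the distance from the centre (6, 4) to the line equals the radius 11:
|20·6 + 21·4 − c| / √841 = 11
|c − (204)| = 11·29, so c = 523 or c = −115.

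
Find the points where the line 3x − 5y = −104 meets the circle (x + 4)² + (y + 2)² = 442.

(−23, 7) and (−3, 19)

Express y = (104 + 3x)/5 and substitute into the circle:
34x² + 884x + 2346 = 0  ⟹  x² + 26x + 69 = 0
x = −3 or x = −23, giving (−3, 19) and (−23, 7).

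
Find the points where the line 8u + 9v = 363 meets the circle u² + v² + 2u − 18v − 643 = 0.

Express v = (363 − 8u)/9 and substitute into the circle:
145u² − 4350u + 20880 = 0  ⟹  u² − 30u + 144 = 0
u = 24 or u = 6, giving (24, 19) and (6, 35).

(6, 35) and (24, 19)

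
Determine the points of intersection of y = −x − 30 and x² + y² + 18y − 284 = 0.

(−19, −11) and (−2, −28)

From the line, y = −x − 30. Substituting:
2x² + 42x + 76 = 0  ⟹  x² + 21x + 38 = 0
x = −2 or x = −19, giving (−2, −28) and (−19, −11).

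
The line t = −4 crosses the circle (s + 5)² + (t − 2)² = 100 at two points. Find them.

From the line, t = −4. Substituting:
s² + 10s − 39 = 0
s = 3 or s = −13, giving (3, −4) and (−13, −4).

(−13, −4) and (3, −4)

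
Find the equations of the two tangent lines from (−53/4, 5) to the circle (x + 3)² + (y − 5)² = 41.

4x − 5y = −78 and 4x + 5y = −28

Write the tangent as mx − y + (5 − m·(−53/4)) = 0 and set its distance from the centre to √41:
(41/4m − (0))² = 41(m² + 1)
25m² − 16 = 0, so m = 4/5 or m = −4/5.
With m = 4/5: 4x − 5y = −78. With m = −4/5: 4x + 5y = −28.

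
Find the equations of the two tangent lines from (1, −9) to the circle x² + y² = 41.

4x + 5y = −41 and 5x − 4y = 41

A line y − (−9) = m(x − (1)) is tangent when its distance from (0, 0) is √41:
[m·(−1) − (9)]² = 41(m² + 1)
20m² − 9m − 20 = 0, so m = −4/5 or m = 5/4.
Through (1, −9) these give 4x + 5y = −41 and 5x − 4y = 41.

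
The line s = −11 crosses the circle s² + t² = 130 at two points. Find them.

The line gives s = −11. Substituting into the circle:
t² − 9 = 0
t = 3 or t = −3, giving (−11, 3) and (−11, −3).

(−11, −3) and (−11, 3)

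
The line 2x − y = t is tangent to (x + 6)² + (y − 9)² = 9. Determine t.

t = −21 ± 3√5

Tangency holds when the distance from the centre (−6, 9) to the line equals the radius 3:
|2·(−6) − 1·9 − t| / √5 = 3
|t − (−21)| = 3√5.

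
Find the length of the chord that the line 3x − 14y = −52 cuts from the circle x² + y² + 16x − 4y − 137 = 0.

2√205

Centre (−8, 2), r² = 205. Perpendicular distance d from centre to line = |0| / √205 = 0/√205.
Chord = 2√(r² − d²) = 2·√(205) = 2√205.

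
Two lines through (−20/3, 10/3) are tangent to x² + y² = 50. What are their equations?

x − y = −10 and 7x − y = −50

A line y − (10/3) = m(x − (−20/3)) is tangent when its distance from (0, 0) is 5√2:
[m·(20/3) − (−10/3)]² = 50(m² + 1)
m² − 8m + 7 = 0, so m = 1 or m = 7.
With m = 1: x − y = −10. With m = 7: 7x − y = −50.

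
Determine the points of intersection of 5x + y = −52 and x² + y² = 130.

(−11, 3) and (−9, −7)

From the line, y = −5x − 52. Substituting:
26x² + 520x + 2574 = 0  ⟹  x² + 20x + 99 = 0
x = −9 or x = −11, giving (−9, −7) and (−11, 3).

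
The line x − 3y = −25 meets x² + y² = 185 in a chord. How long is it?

From the line, y = (25 + x)/3. Substituting:
10x² + 50x − 1040 = 0  ⟹  x² + 5x − 104 = 0
x = 8 or x = −13, giving (8, 11) and (−13, 4).
Chord length = distance between (8, 11) and (−13, 4) = √490 = 7√10.

7√10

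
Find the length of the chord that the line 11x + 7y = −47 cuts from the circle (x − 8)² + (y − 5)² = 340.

2√170

The distance from (8, 5) to the line is 170/√170, and r² = 340.
Chord = 2√(r² − d²) = 2·√(170) = 2√170.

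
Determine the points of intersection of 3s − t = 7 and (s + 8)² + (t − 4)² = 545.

Express t = 3s − 7 and substitute into the circle:
10s² − 50s − 360 = 0  ⟹  s² − 5s − 36 = 0
s = 9 or s = −4, giving (9, 20) and (−4, −19).

(−4, −19) and (9, 20)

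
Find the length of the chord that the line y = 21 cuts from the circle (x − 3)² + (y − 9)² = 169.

From the line, y = 21. Substituting:
x² − 6x − 16 = 0
x = 8 or x = −2, giving (8, 21) and (−2, 21).
Chord length = distance between (8, 21) and (−2, 21) = √100 = 10.

10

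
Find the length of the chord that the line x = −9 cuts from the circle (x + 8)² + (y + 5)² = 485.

44

Centre (−8, −5), r² = 485. Perpendicular distance d from centre to line = |1| / √1 = 1.
Half the chord is √(r² − d²) = √(484), so the full chord is 44.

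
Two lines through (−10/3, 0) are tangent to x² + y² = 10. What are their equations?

3x + y = −10 and 3x − y = −10

Let a tangent through (−10/3, 0) have slope m. Its distance from (0, 0) must equal √10:
[m·(10/3) − (0)]² = 10(m² + 1)
m² − 9 = 0, so m = −3 or m = 3.
With m = −3: 3x + y = −10. With m = 3: 3x − y = −10.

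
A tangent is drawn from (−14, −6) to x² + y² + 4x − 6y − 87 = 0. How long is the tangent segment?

5√5

With centre O = (−2, 3), |OP|² = 225 and r² = 100.
By the tangent–radius right angle, tangent length = √(|PO|² − r²) = √125 = 5√5.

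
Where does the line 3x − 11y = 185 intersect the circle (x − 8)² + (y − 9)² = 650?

Express y = (−185 + 3x)/11 and substitute into the circle:
130x² − 3640x + 9750 = 0  ⟹  x² − 28x + 75 = 0
x = 25 or x = 3, giving (25, −10) and (3, −16).

(3, −16) and (25, −10)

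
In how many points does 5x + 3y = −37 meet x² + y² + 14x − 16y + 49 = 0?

2

Centre (−7, 8), r² = 64. Distance² from centre to line = (26)²/34 = 338/17.
Since d² < r², the line cuts the circle twice.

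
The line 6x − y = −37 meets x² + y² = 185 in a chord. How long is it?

Substitute y = 6x + 37:
37x² + 444x + 1184 = 0  ⟹  x² + 12x + 32 = 0
x = −4 or x = −8, giving (−4, 13) and (−8, −11).
Chord length = distance between (−4, 13) and (−8, −11) = √592 = 4√37.

4√37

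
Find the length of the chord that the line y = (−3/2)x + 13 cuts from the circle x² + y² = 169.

6√13

Substitute y = (26 − 3x)/2:
13x² − 156x = 0  ⟹  x² − 12x = 0
x = 12 or x = 0, giving (12, −5) and (0, 13).
Chord length = distance between (12, −5) and (0, 13) = √468 = 6√13.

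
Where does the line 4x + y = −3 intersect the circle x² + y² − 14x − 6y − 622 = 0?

From the line, y = −4x − 3. Substituting:
17x² + 34x − 595 = 0  ⟹  x² + 2x − 35 = 0
x = 5 or x = −7, giving (5, −23) and (−7, 25).

(−7, 25) and (5, −23)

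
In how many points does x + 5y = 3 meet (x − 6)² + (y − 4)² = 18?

0

d² = (1·6 + 5·4 − (3))²/26 = 529/26; r² = 18.
Since d² > r², the line lies outside the circle.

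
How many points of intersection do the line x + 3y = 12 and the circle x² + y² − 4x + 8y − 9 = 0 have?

Substituting the line into the circle gives 10x² − 84x + 351 = 0.
Δ = 7056 − 14040 = −6984.
No real roots: the line does not meet the circle.

0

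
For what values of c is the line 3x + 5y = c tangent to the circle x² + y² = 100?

For a tangent, require d(centre, line) = r = 10.
|3·0 + 5·0 − c| / √34 = 10
|c| = 10√34.

c = ±10√34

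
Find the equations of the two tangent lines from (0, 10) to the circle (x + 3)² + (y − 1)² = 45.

2x + y = 10 and x − 2y = −20

A line y − (10) = m(x − (0)) is tangent when its distance from (−3, 1) is 3√5:
[m·(−3) − (−9)]² = 45(m² + 1)
2m² + 3m − 2 = 0, so m = −2 or m = 1/2.
Through (0, 10) these give 2x + y = 10 and x − 2y = −20.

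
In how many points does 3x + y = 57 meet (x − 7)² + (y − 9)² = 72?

0

Centre (7, 9), r² = 72. Distance² from centre to line = (−27)²/10 = 729/10.
Since d² > r², the line lies outside the circle.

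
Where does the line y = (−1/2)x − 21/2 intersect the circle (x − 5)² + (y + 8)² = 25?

Express y = (−21 − x)/2 and substitute into the circle:
5x² − 30x + 25 = 0  ⟹  x² − 6x + 5 = 0
x = 5 or x = 1, giving (5, −13) and (1, −11).

(1, −11) and (5, −13)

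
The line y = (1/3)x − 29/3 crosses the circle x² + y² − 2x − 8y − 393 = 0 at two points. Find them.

(−10, −13) and (20, −3)

Express y = (−29 + x)/3 and substitute into the circle:
10x² − 100x − 2000 = 0  ⟹  x² − 10x − 200 = 0
x = 20 or x = −10, giving (20, −3) and (−10, −13).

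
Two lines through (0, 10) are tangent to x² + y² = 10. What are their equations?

3x − y = −10 and 3x + y = 10

Write the tangent as mx − y + (10 − m·(0)) = 0 and set its distance from the centre to √10:
(0m − (−10))² = 10(m² + 1)
m² − 9 = 0, so m = 3 or m = −3.
With m = 3: 3x − y = −10. With m = −3: 3x + y = 10.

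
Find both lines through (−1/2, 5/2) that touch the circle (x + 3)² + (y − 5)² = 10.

3x − y = −4 and x − 3y = −8

Let a tangent through (−1/2, 5/2) have slope m. Its distance from (−3, 5) must equal √10:
[m·(−5/2) − (5/2)]² = 10(m² + 1)
3m² − 10m + 3 = 0, so m = 3 or m = 1/3.
Through (−1/2, 5/2) these give 3x − y = −4 and x − 3y = −8.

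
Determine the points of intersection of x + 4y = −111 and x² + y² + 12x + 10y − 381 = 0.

(−15, −24) and (−7, −26)

From the line, y = (−111 − x)/4. Substituting:
17x² + 374x + 1785 = 0  ⟹  x² + 22x + 105 = 0
x = −7 or x = −15, giving (−7, −26) and (−15, −24).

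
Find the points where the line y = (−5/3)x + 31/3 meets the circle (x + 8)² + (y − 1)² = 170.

Substitute y = (31 − 5x)/3:
34x² − 136x − 170 = 0  ⟹  x² − 4x − 5 = 0
x = 5 or x = −1, giving (5, 2) and (−1, 12).

(−1, 12) and (5, 2)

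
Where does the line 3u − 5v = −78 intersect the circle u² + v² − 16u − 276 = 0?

Express v = (78 + 3u)/5 and substitute into the circle:
34u² + 68u − 816 = 0  ⟹  u² + 2u − 24 = 0
u = 4 or u = −6, giving (4, 18) and (−6, 12).

(−6, 12) and (4, 18)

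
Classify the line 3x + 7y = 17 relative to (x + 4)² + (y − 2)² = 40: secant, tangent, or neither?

secant

Substituting the line into the circle gives 58x² + 374x − 1167 = 0.
Δ = 139876 − (−270744) = 410620.
Two real roots: the line is a secant.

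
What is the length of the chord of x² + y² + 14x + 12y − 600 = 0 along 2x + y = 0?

22√5

Express y = −2x and substitute into the circle:
5x² − 10x − 600 = 0  ⟹  x² − 2x − 120 = 0
x = 12 or x = −10, giving (12, −24) and (−10, 20).
|(12, −24) − (−10, 20)| = √((22)² + (−44)²) = 22√5.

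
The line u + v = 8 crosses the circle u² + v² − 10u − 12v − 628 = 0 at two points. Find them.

Substitute v = −u + 8:
2u² − 14u − 660 = 0  ⟹  u² − 7u − 330 = 0
u = 22 or u = −15, giving (22, −14) and (−15, 23).

(−15, 23) and (22, −14)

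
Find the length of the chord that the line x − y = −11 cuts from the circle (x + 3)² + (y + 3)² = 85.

Centre (−3, −3), r² = 85. Perpendicular distance d from centre to line = |11| / √2 = 11/√2.
Half the chord is √(r² − d²) = √(49/2), so the full chord is 7√2.

7√2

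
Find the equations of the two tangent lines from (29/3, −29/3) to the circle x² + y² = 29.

5x + 2y = 29 and 2x + 5y = −29

Let a tangent through (29/3, −29/3) have slope m. Its distance from (0, 0) must equal √29:
(−29/3m − (29/3))² = 29(m² + 1)
10m² + 29m + 10 = 0, so m = −5/2 or m = −2/5.
Through (29/3, −29/3) these give 5x + 2y = 29 and 2x + 5y = −29.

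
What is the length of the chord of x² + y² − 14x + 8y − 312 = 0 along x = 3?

The distance from (7, −4) to the line is 4, and r² = 377.
Chord = 2√(r² − d²) = 2·√(361) = 38.

38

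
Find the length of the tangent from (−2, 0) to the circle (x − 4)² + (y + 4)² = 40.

2√3

The centre is (4, −4) and r = 2√10. The square of the distance from P to the centre is 36 + 16 = 52.
Power of the point: PT² = |PO|² − r² = 12, so PT = 2√3.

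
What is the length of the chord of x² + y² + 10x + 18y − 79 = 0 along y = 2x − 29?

2√5

Substitute y = 2x − 29:
5x² − 70x + 240 = 0  ⟹  x² − 14x + 48 = 0
x = 8 or x = 6, giving (8, −13) and (6, −17).
|(8, −13) − (6, −17)| = √((2)² + (4)²) = 2√5.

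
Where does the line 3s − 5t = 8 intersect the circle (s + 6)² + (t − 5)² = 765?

Express t = (−8 + 3s)/5 and substitute into the circle:
34s² + 102s − 17136 = 0  ⟹  s² + 3s − 504 = 0
s = 21 or s = −24, giving (21, 11) and (−24, −16).

(−24, −16) and (21, 11)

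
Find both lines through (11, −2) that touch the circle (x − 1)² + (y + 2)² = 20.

x + 2y = 7 and x − 2y = 15

Let a tangent through (11, −2) have slope m. Its distance from (1, −2) must equal 2√5:
(−10m − (0))² = 20(m² + 1)
4m² − 1 = 0, so m = −1/2 or m = 1/2.
Through (11, −2) these give x + 2y = 7 and x − 2y = 15.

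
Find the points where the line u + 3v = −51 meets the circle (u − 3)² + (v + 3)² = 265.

(−9, −14) and (6, −19)

Express v = (−51 − u)/3 and substitute into the circle:
10u² + 30u − 540 = 0  ⟹  u² + 3u − 54 = 0
u = 6 or u = −9, giving (6, −19) and (−9, −14).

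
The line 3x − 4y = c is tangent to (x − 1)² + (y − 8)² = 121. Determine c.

c = −84 or c = 26

The line touches the circle iff its distance from (1, 8) is 11:
|3·1 − 4·8 − c| / √25 = 11
|c − (−29)| = 11·5, so c = 26 or c = −84.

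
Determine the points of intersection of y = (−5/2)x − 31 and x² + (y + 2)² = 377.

(−16, 9) and (−4, −21)

Substitute y = (−62 − 5x)/2:
29x² + 580x + 1856 = 0  ⟹  x² + 20x + 64 = 0
x = −4 or x = −16, giving (−4, −21) and (−16, 9).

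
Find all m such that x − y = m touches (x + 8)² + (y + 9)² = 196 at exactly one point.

The line touches the circle iff its distance from (−8, −9) is 14:
|1·(−8) − 1·(−9) − m| / √2 = 14
|m − (1)| = 14√2.

m = 1 ± 14√2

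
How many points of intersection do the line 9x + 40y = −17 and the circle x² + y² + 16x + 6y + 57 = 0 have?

Substituting the line into the circle gives 1681x² + 23746x + 87409 = 0.
Δ = 563872516 − 587738116 = −23865600.
No real roots: the line does not meet the circle.

0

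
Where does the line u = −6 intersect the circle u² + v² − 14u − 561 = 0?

The line gives u = −6. Substituting into the circle:
v² − 441 = 0
v = 21 or v = −21, giving (−6, 21) and (−6, −21).

(−6, −21) and (−6, 21)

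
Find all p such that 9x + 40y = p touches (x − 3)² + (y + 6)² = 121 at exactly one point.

For a tangent, require d(centre, line) = r = 11.
|9·3 + 40·(−6) − p| / √1681 = 11
|p − (−213)| = 11·41, so p = 238 or p = −664.

p = −664 or p = 238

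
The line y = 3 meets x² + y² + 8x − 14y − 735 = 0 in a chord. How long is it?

Substitute y = 3:
x² + 8x − 768 = 0
x = 24 or x = −32, giving (24, 3) and (−32, 3).
Chord length = distance between (24, 3) and (−32, 3) = √3136 = 56.

56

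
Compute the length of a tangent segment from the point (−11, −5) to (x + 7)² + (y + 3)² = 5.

Centre (−7, −3), r² = 5. |PO|² = (−4)² + (−2)² = 20.
Power of the point: PT² = |PO|² − r² = 15, so PT = √15.

√15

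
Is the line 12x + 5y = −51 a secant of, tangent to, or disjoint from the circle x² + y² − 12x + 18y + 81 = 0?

d² = (12·6 + 5·(−9) − (−51))²/169 = 36; r² = 36.
Since d² = r², the line is tangent.

tangent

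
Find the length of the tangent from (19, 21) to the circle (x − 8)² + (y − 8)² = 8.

With centre O = (8, 8), |OP|² = 290 and r² = 8.
By the tangent–radius right angle, tangent length = √(|PO|² − r²) = √282.

√282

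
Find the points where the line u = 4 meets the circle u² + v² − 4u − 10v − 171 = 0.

The line gives u = 4. Substituting into the circle:
v² − 10v − 171 = 0
v = 19 or v = −9, giving (4, 19) and (4, −9).

(4, −9) and (4, 19)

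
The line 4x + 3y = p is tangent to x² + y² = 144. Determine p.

p = −60 or p = 60

The line touches the circle iff its distance from (0, 0) is 12:
|4·0 + 3·0 − p| / √25 = 12
|p| = 12·5, so p = 60 or p = −60.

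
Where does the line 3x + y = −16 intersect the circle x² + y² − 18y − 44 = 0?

Substitute y = −3x − 16:
10x² + 150x + 500 = 0  ⟹  x² + 15x + 50 = 0
x = −5 or x = −10, giving (−5, −1) and (−10, 14).

(−10, 14) and (−5, −1)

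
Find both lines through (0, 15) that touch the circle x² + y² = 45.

A line y − (15) = m(x − (0)) is tangent when its distance from (0, 0) is 3√5:
[m·(0) − (−15)]² = 45(m² + 1)
m² − 4 = 0, so m = −2 or m = 2.
Through (0, 15) these give 2x + y = 15 and 2x − y = −15.

2x + y = 15 and 2x − y = −15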